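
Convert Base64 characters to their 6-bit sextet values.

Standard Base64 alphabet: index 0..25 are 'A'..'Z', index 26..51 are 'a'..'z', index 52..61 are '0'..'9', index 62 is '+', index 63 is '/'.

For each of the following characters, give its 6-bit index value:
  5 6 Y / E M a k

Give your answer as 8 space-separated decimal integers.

Answer: 57 58 24 63 4 12 26 36

Derivation:
'5': 0..9 range, 52 + ord('5') − ord('0') = 57
'6': 0..9 range, 52 + ord('6') − ord('0') = 58
'Y': A..Z range, ord('Y') − ord('A') = 24
'/': index 63
'E': A..Z range, ord('E') − ord('A') = 4
'M': A..Z range, ord('M') − ord('A') = 12
'a': a..z range, 26 + ord('a') − ord('a') = 26
'k': a..z range, 26 + ord('k') − ord('a') = 36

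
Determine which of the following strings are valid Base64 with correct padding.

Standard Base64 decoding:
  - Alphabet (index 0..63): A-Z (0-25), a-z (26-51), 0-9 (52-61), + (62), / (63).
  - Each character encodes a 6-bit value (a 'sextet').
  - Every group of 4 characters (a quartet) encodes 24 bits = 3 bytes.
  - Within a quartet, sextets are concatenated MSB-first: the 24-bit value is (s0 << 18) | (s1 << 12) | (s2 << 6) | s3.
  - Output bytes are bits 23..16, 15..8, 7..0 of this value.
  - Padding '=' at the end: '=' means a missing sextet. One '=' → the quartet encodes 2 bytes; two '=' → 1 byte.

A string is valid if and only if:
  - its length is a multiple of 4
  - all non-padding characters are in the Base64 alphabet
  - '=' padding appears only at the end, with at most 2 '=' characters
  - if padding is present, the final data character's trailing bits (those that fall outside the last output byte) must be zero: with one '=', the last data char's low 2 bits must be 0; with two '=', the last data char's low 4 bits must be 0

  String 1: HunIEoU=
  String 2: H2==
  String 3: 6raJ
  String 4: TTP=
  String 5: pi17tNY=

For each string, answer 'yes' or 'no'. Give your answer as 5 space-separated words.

String 1: 'HunIEoU=' → valid
String 2: 'H2==' → invalid (bad trailing bits)
String 3: '6raJ' → valid
String 4: 'TTP=' → invalid (bad trailing bits)
String 5: 'pi17tNY=' → valid

Answer: yes no yes no yes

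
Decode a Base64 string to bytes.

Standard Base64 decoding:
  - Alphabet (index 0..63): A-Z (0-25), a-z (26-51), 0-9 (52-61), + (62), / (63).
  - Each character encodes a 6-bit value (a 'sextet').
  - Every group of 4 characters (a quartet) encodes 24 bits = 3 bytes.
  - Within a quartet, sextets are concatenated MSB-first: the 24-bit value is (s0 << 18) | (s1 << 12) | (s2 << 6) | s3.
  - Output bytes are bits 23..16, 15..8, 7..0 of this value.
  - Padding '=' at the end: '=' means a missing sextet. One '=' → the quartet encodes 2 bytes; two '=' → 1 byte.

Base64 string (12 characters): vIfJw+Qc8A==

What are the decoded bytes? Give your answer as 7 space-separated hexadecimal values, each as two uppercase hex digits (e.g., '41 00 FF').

After char 0 ('v'=47): chars_in_quartet=1 acc=0x2F bytes_emitted=0
After char 1 ('I'=8): chars_in_quartet=2 acc=0xBC8 bytes_emitted=0
After char 2 ('f'=31): chars_in_quartet=3 acc=0x2F21F bytes_emitted=0
After char 3 ('J'=9): chars_in_quartet=4 acc=0xBC87C9 -> emit BC 87 C9, reset; bytes_emitted=3
After char 4 ('w'=48): chars_in_quartet=1 acc=0x30 bytes_emitted=3
After char 5 ('+'=62): chars_in_quartet=2 acc=0xC3E bytes_emitted=3
After char 6 ('Q'=16): chars_in_quartet=3 acc=0x30F90 bytes_emitted=3
After char 7 ('c'=28): chars_in_quartet=4 acc=0xC3E41C -> emit C3 E4 1C, reset; bytes_emitted=6
After char 8 ('8'=60): chars_in_quartet=1 acc=0x3C bytes_emitted=6
After char 9 ('A'=0): chars_in_quartet=2 acc=0xF00 bytes_emitted=6
Padding '==': partial quartet acc=0xF00 -> emit F0; bytes_emitted=7

Answer: BC 87 C9 C3 E4 1C F0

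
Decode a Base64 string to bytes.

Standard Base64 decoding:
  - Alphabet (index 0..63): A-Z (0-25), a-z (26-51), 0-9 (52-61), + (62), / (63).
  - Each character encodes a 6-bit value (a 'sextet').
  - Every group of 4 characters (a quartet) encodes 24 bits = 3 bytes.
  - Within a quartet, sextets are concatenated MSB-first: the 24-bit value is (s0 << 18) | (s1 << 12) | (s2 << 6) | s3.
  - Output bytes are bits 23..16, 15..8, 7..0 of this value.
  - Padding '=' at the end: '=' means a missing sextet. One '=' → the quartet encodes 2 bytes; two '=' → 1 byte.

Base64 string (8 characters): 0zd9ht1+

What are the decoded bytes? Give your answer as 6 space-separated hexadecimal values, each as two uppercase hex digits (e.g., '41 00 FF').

After char 0 ('0'=52): chars_in_quartet=1 acc=0x34 bytes_emitted=0
After char 1 ('z'=51): chars_in_quartet=2 acc=0xD33 bytes_emitted=0
After char 2 ('d'=29): chars_in_quartet=3 acc=0x34CDD bytes_emitted=0
After char 3 ('9'=61): chars_in_quartet=4 acc=0xD3377D -> emit D3 37 7D, reset; bytes_emitted=3
After char 4 ('h'=33): chars_in_quartet=1 acc=0x21 bytes_emitted=3
After char 5 ('t'=45): chars_in_quartet=2 acc=0x86D bytes_emitted=3
After char 6 ('1'=53): chars_in_quartet=3 acc=0x21B75 bytes_emitted=3
After char 7 ('+'=62): chars_in_quartet=4 acc=0x86DD7E -> emit 86 DD 7E, reset; bytes_emitted=6

Answer: D3 37 7D 86 DD 7E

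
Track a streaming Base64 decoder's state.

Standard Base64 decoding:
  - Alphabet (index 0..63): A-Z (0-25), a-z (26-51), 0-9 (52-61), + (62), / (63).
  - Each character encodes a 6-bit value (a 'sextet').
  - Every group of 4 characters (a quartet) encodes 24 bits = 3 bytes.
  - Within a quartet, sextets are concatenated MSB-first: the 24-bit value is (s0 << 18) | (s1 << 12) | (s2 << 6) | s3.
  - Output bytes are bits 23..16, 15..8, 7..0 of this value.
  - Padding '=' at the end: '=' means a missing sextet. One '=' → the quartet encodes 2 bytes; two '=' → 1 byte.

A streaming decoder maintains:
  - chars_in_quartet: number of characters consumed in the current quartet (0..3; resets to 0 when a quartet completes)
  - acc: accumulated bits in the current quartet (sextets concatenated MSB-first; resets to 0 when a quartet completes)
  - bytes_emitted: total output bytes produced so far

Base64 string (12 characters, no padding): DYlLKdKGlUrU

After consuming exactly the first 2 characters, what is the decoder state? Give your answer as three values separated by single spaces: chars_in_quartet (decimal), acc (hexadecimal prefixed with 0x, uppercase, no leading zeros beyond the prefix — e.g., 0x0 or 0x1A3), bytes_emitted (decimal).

After char 0 ('D'=3): chars_in_quartet=1 acc=0x3 bytes_emitted=0
After char 1 ('Y'=24): chars_in_quartet=2 acc=0xD8 bytes_emitted=0

Answer: 2 0xD8 0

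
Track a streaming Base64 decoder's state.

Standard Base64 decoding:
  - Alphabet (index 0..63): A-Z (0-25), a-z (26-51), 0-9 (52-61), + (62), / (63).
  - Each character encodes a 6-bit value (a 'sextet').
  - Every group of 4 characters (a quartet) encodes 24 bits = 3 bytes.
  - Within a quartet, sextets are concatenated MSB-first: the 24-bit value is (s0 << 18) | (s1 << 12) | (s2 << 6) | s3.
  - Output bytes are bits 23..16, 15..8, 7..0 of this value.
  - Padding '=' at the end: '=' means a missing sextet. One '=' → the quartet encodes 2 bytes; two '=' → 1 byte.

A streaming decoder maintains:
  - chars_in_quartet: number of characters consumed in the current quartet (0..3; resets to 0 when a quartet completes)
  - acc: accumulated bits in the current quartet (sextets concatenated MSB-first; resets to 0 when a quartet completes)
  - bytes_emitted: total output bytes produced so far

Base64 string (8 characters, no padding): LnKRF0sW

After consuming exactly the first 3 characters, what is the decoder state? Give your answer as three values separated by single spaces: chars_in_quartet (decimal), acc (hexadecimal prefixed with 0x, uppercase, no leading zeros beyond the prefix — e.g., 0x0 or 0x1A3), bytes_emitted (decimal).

Answer: 3 0xB9CA 0

Derivation:
After char 0 ('L'=11): chars_in_quartet=1 acc=0xB bytes_emitted=0
After char 1 ('n'=39): chars_in_quartet=2 acc=0x2E7 bytes_emitted=0
After char 2 ('K'=10): chars_in_quartet=3 acc=0xB9CA bytes_emitted=0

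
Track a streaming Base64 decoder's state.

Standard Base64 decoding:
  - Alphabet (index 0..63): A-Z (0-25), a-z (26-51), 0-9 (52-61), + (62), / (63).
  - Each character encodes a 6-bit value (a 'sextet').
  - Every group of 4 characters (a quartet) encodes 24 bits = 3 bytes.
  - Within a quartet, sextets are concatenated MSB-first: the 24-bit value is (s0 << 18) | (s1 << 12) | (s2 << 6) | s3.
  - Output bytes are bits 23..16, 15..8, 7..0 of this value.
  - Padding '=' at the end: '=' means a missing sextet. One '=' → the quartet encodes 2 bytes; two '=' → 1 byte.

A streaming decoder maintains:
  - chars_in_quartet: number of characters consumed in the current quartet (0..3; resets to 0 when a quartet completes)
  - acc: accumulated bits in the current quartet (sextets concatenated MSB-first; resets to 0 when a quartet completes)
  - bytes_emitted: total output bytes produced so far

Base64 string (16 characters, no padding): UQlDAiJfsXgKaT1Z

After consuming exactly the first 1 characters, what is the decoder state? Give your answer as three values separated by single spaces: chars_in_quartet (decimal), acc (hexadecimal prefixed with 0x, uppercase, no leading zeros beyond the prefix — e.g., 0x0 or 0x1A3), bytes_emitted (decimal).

Answer: 1 0x14 0

Derivation:
After char 0 ('U'=20): chars_in_quartet=1 acc=0x14 bytes_emitted=0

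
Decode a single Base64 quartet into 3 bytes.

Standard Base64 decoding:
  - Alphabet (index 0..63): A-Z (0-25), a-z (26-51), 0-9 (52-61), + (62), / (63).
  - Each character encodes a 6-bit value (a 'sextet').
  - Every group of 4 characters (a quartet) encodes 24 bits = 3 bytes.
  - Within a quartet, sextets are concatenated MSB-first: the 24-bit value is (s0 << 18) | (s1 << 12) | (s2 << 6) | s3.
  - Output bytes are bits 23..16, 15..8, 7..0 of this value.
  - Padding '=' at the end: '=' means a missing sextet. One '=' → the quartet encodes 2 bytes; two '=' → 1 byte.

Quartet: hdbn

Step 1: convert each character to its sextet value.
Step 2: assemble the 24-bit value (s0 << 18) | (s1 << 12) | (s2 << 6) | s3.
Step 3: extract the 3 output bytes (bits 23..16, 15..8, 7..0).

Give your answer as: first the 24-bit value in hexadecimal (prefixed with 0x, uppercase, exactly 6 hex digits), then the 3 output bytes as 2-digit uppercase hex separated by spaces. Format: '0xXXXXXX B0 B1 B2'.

Sextets: h=33, d=29, b=27, n=39
24-bit: (33<<18) | (29<<12) | (27<<6) | 39
      = 0x840000 | 0x01D000 | 0x0006C0 | 0x000027
      = 0x85D6E7
Bytes: (v>>16)&0xFF=85, (v>>8)&0xFF=D6, v&0xFF=E7

Answer: 0x85D6E7 85 D6 E7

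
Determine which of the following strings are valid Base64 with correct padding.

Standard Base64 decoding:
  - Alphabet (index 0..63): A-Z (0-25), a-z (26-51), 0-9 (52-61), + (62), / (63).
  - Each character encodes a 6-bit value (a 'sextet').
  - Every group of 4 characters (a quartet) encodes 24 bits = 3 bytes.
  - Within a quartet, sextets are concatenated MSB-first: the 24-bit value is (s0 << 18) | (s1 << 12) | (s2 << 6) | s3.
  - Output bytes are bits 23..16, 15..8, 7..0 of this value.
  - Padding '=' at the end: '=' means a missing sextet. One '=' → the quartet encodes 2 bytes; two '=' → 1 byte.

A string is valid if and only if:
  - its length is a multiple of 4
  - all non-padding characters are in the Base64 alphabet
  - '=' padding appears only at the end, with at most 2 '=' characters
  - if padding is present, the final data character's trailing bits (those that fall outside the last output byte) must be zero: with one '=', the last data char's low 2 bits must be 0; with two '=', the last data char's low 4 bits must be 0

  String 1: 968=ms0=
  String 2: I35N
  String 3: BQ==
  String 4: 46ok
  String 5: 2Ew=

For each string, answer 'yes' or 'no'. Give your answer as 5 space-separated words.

Answer: no yes yes yes yes

Derivation:
String 1: '968=ms0=' → invalid (bad char(s): ['=']; '=' in middle)
String 2: 'I35N' → valid
String 3: 'BQ==' → valid
String 4: '46ok' → valid
String 5: '2Ew=' → valid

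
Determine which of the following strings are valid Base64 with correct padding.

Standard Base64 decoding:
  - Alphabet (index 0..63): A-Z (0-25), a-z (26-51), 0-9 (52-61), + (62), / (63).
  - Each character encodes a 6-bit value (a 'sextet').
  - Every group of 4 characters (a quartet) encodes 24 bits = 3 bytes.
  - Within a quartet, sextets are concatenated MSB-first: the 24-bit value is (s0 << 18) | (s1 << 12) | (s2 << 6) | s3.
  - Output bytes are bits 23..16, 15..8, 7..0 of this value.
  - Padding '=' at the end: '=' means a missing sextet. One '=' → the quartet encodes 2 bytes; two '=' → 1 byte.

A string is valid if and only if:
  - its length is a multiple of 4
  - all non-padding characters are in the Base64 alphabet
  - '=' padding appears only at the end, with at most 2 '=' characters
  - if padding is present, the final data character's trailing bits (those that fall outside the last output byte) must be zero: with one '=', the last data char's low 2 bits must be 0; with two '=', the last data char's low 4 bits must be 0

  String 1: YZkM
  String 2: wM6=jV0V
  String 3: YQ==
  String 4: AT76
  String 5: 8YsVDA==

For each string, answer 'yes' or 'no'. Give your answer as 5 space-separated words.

Answer: yes no yes yes yes

Derivation:
String 1: 'YZkM' → valid
String 2: 'wM6=jV0V' → invalid (bad char(s): ['=']; '=' in middle)
String 3: 'YQ==' → valid
String 4: 'AT76' → valid
String 5: '8YsVDA==' → valid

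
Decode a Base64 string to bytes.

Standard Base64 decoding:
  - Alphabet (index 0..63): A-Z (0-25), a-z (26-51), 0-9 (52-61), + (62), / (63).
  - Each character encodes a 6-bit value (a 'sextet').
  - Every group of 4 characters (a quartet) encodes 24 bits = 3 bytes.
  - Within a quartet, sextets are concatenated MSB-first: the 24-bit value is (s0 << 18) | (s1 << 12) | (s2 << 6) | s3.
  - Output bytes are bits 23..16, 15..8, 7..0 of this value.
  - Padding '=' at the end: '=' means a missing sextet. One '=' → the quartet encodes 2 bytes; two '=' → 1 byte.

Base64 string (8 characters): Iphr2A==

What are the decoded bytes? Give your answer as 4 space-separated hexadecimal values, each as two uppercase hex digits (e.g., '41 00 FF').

After char 0 ('I'=8): chars_in_quartet=1 acc=0x8 bytes_emitted=0
After char 1 ('p'=41): chars_in_quartet=2 acc=0x229 bytes_emitted=0
After char 2 ('h'=33): chars_in_quartet=3 acc=0x8A61 bytes_emitted=0
After char 3 ('r'=43): chars_in_quartet=4 acc=0x22986B -> emit 22 98 6B, reset; bytes_emitted=3
After char 4 ('2'=54): chars_in_quartet=1 acc=0x36 bytes_emitted=3
After char 5 ('A'=0): chars_in_quartet=2 acc=0xD80 bytes_emitted=3
Padding '==': partial quartet acc=0xD80 -> emit D8; bytes_emitted=4

Answer: 22 98 6B D8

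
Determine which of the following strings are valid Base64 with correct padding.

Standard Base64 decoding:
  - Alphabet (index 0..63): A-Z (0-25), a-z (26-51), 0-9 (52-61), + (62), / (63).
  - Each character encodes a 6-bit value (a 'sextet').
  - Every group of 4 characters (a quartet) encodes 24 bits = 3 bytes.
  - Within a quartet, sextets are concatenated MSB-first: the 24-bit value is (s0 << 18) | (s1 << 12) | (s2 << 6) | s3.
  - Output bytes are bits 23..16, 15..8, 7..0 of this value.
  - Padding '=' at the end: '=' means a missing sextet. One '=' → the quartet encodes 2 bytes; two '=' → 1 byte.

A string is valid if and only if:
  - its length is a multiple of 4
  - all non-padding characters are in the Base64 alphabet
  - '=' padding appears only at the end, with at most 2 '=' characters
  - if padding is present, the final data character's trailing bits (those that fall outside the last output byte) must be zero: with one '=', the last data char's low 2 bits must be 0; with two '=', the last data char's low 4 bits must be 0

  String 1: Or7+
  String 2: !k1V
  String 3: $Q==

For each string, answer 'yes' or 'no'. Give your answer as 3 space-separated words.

Answer: yes no no

Derivation:
String 1: 'Or7+' → valid
String 2: '!k1V' → invalid (bad char(s): ['!'])
String 3: '$Q==' → invalid (bad char(s): ['$'])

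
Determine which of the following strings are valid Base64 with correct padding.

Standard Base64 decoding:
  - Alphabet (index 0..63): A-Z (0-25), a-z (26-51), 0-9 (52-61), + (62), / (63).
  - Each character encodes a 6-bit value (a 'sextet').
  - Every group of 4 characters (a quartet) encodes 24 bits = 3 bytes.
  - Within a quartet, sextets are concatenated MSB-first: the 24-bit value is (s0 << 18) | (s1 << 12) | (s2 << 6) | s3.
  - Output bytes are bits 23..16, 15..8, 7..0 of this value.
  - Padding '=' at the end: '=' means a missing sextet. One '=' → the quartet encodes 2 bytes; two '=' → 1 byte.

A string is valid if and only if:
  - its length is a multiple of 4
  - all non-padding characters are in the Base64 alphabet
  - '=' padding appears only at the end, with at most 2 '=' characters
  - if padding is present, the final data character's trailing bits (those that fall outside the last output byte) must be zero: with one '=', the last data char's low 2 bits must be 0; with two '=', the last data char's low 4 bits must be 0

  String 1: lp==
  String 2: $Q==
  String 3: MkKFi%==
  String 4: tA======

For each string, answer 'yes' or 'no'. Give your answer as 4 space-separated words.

String 1: 'lp==' → invalid (bad trailing bits)
String 2: '$Q==' → invalid (bad char(s): ['$'])
String 3: 'MkKFi%==' → invalid (bad char(s): ['%'])
String 4: 'tA======' → invalid (6 pad chars (max 2))

Answer: no no no no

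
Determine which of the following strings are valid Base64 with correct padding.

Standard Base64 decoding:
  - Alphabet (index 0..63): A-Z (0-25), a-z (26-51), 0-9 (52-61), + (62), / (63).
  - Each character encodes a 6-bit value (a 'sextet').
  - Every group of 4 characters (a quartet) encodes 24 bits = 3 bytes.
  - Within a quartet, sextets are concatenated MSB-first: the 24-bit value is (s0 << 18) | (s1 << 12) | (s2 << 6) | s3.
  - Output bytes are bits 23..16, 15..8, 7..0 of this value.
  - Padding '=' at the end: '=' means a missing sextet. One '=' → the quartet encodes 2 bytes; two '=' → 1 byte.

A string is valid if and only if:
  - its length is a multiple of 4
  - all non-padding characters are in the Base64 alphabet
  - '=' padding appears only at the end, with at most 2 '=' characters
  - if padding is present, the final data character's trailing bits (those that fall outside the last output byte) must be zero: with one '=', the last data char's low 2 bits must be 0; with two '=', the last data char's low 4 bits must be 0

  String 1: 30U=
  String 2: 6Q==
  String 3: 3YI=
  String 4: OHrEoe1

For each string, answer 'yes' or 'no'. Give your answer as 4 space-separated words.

String 1: '30U=' → valid
String 2: '6Q==' → valid
String 3: '3YI=' → valid
String 4: 'OHrEoe1' → invalid (len=7 not mult of 4)

Answer: yes yes yes no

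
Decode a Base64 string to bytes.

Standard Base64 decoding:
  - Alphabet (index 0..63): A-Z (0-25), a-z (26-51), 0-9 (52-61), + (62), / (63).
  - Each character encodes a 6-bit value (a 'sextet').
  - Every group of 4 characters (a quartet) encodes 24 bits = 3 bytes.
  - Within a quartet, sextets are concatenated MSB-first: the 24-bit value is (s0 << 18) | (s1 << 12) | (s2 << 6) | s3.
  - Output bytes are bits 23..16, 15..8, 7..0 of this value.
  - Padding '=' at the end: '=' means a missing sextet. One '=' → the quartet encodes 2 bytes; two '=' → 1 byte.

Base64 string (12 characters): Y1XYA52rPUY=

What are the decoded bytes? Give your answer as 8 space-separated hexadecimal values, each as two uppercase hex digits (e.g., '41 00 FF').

Answer: 63 55 D8 03 9D AB 3D 46

Derivation:
After char 0 ('Y'=24): chars_in_quartet=1 acc=0x18 bytes_emitted=0
After char 1 ('1'=53): chars_in_quartet=2 acc=0x635 bytes_emitted=0
After char 2 ('X'=23): chars_in_quartet=3 acc=0x18D57 bytes_emitted=0
After char 3 ('Y'=24): chars_in_quartet=4 acc=0x6355D8 -> emit 63 55 D8, reset; bytes_emitted=3
After char 4 ('A'=0): chars_in_quartet=1 acc=0x0 bytes_emitted=3
After char 5 ('5'=57): chars_in_quartet=2 acc=0x39 bytes_emitted=3
After char 6 ('2'=54): chars_in_quartet=3 acc=0xE76 bytes_emitted=3
After char 7 ('r'=43): chars_in_quartet=4 acc=0x39DAB -> emit 03 9D AB, reset; bytes_emitted=6
After char 8 ('P'=15): chars_in_quartet=1 acc=0xF bytes_emitted=6
After char 9 ('U'=20): chars_in_quartet=2 acc=0x3D4 bytes_emitted=6
After char 10 ('Y'=24): chars_in_quartet=3 acc=0xF518 bytes_emitted=6
Padding '=': partial quartet acc=0xF518 -> emit 3D 46; bytes_emitted=8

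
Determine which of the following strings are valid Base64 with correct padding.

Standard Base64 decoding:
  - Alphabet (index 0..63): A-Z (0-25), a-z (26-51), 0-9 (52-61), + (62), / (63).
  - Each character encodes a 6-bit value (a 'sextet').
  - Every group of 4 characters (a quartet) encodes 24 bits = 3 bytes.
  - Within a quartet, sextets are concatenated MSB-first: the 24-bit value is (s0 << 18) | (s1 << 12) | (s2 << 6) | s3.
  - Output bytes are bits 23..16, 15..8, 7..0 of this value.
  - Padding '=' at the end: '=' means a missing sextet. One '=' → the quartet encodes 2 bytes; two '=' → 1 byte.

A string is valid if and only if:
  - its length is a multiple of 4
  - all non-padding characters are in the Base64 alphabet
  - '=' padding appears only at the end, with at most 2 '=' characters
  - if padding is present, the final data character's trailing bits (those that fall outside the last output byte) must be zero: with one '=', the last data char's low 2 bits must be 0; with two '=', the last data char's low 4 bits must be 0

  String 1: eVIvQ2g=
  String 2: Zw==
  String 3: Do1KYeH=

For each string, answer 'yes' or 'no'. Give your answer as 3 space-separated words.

String 1: 'eVIvQ2g=' → valid
String 2: 'Zw==' → valid
String 3: 'Do1KYeH=' → invalid (bad trailing bits)

Answer: yes yes no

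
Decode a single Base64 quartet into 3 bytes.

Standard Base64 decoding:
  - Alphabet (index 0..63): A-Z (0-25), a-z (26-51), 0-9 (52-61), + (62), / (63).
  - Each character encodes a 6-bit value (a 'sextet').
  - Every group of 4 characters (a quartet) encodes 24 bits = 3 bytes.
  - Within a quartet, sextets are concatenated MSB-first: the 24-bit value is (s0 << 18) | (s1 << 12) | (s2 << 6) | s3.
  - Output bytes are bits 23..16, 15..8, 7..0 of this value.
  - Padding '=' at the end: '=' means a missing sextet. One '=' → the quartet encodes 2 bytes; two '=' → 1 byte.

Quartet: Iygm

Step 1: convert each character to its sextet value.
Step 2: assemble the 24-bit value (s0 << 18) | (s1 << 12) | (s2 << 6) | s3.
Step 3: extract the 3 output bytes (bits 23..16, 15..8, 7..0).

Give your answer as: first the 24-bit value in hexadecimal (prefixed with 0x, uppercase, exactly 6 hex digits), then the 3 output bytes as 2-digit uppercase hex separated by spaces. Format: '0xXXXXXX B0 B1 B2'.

Answer: 0x232826 23 28 26

Derivation:
Sextets: I=8, y=50, g=32, m=38
24-bit: (8<<18) | (50<<12) | (32<<6) | 38
      = 0x200000 | 0x032000 | 0x000800 | 0x000026
      = 0x232826
Bytes: (v>>16)&0xFF=23, (v>>8)&0xFF=28, v&0xFF=26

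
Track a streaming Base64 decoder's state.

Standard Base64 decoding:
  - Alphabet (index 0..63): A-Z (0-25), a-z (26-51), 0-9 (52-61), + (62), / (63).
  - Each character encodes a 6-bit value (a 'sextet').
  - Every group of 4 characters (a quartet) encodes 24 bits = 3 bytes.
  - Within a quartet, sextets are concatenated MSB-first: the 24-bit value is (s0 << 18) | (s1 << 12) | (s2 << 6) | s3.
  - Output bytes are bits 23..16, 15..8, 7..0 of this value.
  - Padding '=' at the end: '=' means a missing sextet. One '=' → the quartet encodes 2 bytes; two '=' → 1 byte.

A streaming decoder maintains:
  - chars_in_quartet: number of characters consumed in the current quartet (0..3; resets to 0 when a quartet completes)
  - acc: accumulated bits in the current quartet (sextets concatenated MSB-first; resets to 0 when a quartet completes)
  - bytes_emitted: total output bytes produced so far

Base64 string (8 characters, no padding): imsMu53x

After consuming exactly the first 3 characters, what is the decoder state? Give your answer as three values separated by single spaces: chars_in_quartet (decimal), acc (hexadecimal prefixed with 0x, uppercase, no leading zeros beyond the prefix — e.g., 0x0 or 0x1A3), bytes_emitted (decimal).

Answer: 3 0x229AC 0

Derivation:
After char 0 ('i'=34): chars_in_quartet=1 acc=0x22 bytes_emitted=0
After char 1 ('m'=38): chars_in_quartet=2 acc=0x8A6 bytes_emitted=0
After char 2 ('s'=44): chars_in_quartet=3 acc=0x229AC bytes_emitted=0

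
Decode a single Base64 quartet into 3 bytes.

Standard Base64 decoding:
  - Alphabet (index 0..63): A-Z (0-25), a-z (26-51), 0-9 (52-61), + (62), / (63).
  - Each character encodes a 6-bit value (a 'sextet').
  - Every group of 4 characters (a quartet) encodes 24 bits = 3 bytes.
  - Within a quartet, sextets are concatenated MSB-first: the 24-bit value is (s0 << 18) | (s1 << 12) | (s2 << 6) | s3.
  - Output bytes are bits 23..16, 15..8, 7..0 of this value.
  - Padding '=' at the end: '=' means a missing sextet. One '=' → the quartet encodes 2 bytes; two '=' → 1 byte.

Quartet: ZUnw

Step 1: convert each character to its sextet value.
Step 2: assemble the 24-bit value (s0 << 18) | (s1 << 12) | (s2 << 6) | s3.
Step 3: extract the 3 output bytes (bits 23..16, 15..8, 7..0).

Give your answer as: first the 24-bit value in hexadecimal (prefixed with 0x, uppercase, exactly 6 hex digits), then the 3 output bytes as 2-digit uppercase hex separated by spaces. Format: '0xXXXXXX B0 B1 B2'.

Answer: 0x6549F0 65 49 F0

Derivation:
Sextets: Z=25, U=20, n=39, w=48
24-bit: (25<<18) | (20<<12) | (39<<6) | 48
      = 0x640000 | 0x014000 | 0x0009C0 | 0x000030
      = 0x6549F0
Bytes: (v>>16)&0xFF=65, (v>>8)&0xFF=49, v&0xFF=F0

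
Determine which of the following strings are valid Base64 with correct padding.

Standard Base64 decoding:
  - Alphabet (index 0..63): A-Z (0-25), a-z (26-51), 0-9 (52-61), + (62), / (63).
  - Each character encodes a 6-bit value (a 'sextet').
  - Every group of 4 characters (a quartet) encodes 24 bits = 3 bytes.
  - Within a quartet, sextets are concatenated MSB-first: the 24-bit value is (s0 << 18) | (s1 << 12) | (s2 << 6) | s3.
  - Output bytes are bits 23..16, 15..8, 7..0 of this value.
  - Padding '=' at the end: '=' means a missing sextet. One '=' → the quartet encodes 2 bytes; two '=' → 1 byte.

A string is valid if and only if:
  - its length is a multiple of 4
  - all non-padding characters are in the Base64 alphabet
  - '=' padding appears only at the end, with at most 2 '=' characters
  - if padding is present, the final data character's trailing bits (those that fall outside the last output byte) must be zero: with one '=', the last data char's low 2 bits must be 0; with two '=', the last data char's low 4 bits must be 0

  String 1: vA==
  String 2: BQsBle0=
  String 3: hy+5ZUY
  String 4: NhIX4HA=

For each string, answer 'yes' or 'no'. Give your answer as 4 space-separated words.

Answer: yes yes no yes

Derivation:
String 1: 'vA==' → valid
String 2: 'BQsBle0=' → valid
String 3: 'hy+5ZUY' → invalid (len=7 not mult of 4)
String 4: 'NhIX4HA=' → valid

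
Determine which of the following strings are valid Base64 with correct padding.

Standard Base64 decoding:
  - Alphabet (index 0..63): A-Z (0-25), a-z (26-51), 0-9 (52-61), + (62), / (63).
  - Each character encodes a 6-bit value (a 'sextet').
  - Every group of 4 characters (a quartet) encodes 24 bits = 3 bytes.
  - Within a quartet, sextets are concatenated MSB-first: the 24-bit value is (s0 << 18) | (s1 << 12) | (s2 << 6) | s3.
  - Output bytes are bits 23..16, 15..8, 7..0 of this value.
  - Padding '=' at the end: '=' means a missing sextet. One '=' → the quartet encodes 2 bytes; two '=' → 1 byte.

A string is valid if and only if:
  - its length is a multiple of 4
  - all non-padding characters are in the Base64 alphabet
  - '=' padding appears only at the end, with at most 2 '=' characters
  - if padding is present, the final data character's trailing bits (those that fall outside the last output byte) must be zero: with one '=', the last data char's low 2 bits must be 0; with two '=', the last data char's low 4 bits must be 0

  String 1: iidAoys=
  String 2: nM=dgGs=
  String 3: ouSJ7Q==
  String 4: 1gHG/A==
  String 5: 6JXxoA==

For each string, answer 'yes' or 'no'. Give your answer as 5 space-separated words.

Answer: yes no yes yes yes

Derivation:
String 1: 'iidAoys=' → valid
String 2: 'nM=dgGs=' → invalid (bad char(s): ['=']; '=' in middle)
String 3: 'ouSJ7Q==' → valid
String 4: '1gHG/A==' → valid
String 5: '6JXxoA==' → valid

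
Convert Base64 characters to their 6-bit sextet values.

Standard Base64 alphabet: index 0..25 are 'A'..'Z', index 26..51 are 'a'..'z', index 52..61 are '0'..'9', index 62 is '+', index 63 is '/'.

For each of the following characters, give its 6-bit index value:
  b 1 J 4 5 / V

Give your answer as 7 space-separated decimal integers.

Answer: 27 53 9 56 57 63 21

Derivation:
'b': a..z range, 26 + ord('b') − ord('a') = 27
'1': 0..9 range, 52 + ord('1') − ord('0') = 53
'J': A..Z range, ord('J') − ord('A') = 9
'4': 0..9 range, 52 + ord('4') − ord('0') = 56
'5': 0..9 range, 52 + ord('5') − ord('0') = 57
'/': index 63
'V': A..Z range, ord('V') − ord('A') = 21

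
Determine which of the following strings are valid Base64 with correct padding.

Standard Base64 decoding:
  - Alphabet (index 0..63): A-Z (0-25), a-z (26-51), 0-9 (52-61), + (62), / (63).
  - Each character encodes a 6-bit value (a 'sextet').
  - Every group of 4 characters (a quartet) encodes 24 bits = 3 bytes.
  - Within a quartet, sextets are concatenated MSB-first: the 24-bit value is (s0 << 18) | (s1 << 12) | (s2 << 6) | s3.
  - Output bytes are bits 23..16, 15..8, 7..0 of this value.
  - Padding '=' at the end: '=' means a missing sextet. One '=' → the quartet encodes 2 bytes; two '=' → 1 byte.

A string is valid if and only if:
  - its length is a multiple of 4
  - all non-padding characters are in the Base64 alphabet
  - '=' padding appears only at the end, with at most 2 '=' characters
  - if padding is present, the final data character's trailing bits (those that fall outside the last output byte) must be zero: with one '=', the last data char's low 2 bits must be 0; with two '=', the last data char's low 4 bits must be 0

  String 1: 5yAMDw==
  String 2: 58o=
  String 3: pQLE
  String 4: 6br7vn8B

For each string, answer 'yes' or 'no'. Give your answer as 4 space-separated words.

String 1: '5yAMDw==' → valid
String 2: '58o=' → valid
String 3: 'pQLE' → valid
String 4: '6br7vn8B' → valid

Answer: yes yes yes yes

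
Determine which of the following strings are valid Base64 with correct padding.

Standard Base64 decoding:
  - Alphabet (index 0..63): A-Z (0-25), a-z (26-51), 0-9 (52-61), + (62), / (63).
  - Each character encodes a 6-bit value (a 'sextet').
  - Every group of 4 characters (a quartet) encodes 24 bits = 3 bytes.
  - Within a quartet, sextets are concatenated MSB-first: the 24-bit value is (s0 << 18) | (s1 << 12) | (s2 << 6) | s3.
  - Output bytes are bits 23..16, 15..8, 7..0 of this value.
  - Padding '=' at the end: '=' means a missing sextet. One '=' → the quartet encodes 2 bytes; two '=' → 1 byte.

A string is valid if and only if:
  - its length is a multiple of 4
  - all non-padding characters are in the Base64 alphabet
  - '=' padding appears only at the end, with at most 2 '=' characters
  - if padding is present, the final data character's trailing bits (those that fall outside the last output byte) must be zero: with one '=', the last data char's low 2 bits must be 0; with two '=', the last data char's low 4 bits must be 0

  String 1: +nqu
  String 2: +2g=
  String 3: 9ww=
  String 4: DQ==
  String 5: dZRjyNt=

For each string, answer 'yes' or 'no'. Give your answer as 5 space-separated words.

Answer: yes yes yes yes no

Derivation:
String 1: '+nqu' → valid
String 2: '+2g=' → valid
String 3: '9ww=' → valid
String 4: 'DQ==' → valid
String 5: 'dZRjyNt=' → invalid (bad trailing bits)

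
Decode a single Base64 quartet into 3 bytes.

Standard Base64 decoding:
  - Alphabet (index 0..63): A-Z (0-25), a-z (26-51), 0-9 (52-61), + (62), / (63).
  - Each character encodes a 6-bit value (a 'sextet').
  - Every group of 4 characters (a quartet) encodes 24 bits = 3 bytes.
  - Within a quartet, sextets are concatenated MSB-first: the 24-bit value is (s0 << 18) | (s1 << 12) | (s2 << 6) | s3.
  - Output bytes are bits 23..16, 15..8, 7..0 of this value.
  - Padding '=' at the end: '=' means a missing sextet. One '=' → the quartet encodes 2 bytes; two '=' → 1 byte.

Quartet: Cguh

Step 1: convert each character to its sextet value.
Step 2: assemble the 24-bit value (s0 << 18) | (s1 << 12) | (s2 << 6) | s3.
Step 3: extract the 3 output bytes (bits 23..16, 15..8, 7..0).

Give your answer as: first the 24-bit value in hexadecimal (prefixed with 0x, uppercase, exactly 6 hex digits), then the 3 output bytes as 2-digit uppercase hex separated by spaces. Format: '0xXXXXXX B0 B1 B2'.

Sextets: C=2, g=32, u=46, h=33
24-bit: (2<<18) | (32<<12) | (46<<6) | 33
      = 0x080000 | 0x020000 | 0x000B80 | 0x000021
      = 0x0A0BA1
Bytes: (v>>16)&0xFF=0A, (v>>8)&0xFF=0B, v&0xFF=A1

Answer: 0x0A0BA1 0A 0B A1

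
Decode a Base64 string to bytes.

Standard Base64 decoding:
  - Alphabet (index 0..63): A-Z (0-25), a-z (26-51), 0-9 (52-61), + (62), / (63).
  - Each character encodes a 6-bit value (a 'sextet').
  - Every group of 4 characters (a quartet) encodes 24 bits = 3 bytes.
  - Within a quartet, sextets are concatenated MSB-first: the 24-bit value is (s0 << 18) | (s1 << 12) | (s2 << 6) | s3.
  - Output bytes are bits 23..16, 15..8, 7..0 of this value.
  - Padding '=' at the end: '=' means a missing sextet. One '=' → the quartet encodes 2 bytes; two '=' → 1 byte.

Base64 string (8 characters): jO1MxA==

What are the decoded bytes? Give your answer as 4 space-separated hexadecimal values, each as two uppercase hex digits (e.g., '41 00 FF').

After char 0 ('j'=35): chars_in_quartet=1 acc=0x23 bytes_emitted=0
After char 1 ('O'=14): chars_in_quartet=2 acc=0x8CE bytes_emitted=0
After char 2 ('1'=53): chars_in_quartet=3 acc=0x233B5 bytes_emitted=0
After char 3 ('M'=12): chars_in_quartet=4 acc=0x8CED4C -> emit 8C ED 4C, reset; bytes_emitted=3
After char 4 ('x'=49): chars_in_quartet=1 acc=0x31 bytes_emitted=3
After char 5 ('A'=0): chars_in_quartet=2 acc=0xC40 bytes_emitted=3
Padding '==': partial quartet acc=0xC40 -> emit C4; bytes_emitted=4

Answer: 8C ED 4C C4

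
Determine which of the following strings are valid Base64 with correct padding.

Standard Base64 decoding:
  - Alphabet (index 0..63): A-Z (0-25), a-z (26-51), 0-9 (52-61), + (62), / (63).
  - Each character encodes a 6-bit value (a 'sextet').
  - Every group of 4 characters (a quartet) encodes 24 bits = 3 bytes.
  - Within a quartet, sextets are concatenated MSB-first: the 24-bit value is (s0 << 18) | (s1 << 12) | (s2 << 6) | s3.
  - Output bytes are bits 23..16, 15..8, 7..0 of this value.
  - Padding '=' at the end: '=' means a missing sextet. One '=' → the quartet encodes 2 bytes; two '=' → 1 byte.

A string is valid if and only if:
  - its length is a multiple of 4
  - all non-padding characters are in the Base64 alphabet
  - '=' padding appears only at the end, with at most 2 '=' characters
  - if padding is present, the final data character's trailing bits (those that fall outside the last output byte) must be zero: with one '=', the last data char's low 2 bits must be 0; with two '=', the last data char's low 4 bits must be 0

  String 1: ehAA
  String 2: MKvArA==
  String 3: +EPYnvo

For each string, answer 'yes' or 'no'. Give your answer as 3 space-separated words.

String 1: 'ehAA' → valid
String 2: 'MKvArA==' → valid
String 3: '+EPYnvo' → invalid (len=7 not mult of 4)

Answer: yes yes no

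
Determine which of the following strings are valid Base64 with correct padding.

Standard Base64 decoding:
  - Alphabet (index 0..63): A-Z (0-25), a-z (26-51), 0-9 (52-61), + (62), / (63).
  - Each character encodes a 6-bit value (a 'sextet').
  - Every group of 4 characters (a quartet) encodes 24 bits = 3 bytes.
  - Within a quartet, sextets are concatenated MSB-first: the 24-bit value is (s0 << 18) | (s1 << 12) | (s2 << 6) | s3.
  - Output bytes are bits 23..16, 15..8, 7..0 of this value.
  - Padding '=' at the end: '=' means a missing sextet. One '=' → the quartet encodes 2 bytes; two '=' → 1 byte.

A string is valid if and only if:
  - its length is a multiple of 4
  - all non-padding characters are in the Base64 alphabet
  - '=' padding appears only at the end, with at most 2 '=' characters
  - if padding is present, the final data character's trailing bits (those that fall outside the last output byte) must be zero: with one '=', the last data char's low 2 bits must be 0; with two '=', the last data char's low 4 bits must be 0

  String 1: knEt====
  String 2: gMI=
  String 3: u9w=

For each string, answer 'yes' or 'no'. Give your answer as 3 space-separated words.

String 1: 'knEt====' → invalid (4 pad chars (max 2))
String 2: 'gMI=' → valid
String 3: 'u9w=' → valid

Answer: no yes yes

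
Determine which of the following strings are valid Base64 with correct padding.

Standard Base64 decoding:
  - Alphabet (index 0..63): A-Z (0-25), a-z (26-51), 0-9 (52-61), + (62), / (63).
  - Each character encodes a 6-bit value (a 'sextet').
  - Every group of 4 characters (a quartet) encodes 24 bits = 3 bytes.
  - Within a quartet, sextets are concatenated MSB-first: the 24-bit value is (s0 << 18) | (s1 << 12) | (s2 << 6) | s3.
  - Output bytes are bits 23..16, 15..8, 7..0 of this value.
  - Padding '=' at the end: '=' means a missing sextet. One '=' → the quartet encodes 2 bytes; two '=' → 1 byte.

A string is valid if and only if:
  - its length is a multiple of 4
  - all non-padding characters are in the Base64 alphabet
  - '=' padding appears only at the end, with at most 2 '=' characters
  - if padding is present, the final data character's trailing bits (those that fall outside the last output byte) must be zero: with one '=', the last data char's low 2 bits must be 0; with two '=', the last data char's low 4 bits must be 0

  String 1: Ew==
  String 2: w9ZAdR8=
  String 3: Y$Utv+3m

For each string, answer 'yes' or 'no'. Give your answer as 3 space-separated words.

String 1: 'Ew==' → valid
String 2: 'w9ZAdR8=' → valid
String 3: 'Y$Utv+3m' → invalid (bad char(s): ['$'])

Answer: yes yes no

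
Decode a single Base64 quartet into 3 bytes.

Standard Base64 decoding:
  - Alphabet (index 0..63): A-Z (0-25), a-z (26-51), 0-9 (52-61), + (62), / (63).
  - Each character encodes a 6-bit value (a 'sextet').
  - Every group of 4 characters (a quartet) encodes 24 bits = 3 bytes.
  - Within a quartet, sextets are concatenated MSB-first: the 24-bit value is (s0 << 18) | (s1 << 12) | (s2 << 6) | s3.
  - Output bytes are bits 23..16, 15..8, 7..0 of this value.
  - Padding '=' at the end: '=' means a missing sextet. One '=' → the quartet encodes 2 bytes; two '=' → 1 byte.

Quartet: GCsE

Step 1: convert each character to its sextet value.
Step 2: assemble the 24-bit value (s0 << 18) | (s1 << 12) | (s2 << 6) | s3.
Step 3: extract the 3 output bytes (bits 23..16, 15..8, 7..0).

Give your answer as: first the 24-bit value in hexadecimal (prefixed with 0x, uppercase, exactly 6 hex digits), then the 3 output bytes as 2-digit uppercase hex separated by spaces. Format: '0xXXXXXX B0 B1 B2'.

Answer: 0x182B04 18 2B 04

Derivation:
Sextets: G=6, C=2, s=44, E=4
24-bit: (6<<18) | (2<<12) | (44<<6) | 4
      = 0x180000 | 0x002000 | 0x000B00 | 0x000004
      = 0x182B04
Bytes: (v>>16)&0xFF=18, (v>>8)&0xFF=2B, v&0xFF=04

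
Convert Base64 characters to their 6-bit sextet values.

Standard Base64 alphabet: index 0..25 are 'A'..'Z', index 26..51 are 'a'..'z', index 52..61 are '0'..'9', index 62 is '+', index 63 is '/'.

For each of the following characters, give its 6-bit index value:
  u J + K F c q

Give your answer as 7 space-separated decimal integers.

Answer: 46 9 62 10 5 28 42

Derivation:
'u': a..z range, 26 + ord('u') − ord('a') = 46
'J': A..Z range, ord('J') − ord('A') = 9
'+': index 62
'K': A..Z range, ord('K') − ord('A') = 10
'F': A..Z range, ord('F') − ord('A') = 5
'c': a..z range, 26 + ord('c') − ord('a') = 28
'q': a..z range, 26 + ord('q') − ord('a') = 42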